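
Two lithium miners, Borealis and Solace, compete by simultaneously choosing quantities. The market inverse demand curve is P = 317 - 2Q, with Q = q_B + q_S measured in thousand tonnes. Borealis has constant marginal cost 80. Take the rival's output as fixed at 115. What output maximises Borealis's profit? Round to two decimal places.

With the rival's output fixed at 115, Borealis's profit is π_B = (317 - 2·115 - 2q_B)q_B - (80q_B) = (87 - 2q_B)q_B - (80q_B).
∂π_B/∂q_B = 7 - 4q_B = 0, so q_B = 7/4.

1.75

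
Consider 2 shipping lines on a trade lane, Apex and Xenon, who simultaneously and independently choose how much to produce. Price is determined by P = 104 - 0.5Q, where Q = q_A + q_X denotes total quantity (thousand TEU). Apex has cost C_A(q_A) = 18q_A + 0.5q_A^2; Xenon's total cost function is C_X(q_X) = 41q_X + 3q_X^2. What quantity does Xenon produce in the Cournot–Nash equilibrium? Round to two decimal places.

6.04

Apex's profit: π_A = (104 - 0.5Q)q_A - (18q_A + (1/2)q_A²). Setting ∂π_A/∂q_A = 0: 86 - 2q_A - (1/2)(q_X) = 0.
Xenon's profit: π_X = (104 - 0.5Q)q_X - (41q_X + 3q_X²). Setting ∂π_X/∂q_X = 0: 63 - 7q_X - (1/2)(q_A) = 0.
Rearranging gives the reaction functions q_A = (86 - (1/2)q_X)/2 and q_X = (63 - (1/2)q_A)/7.
Substituting one into the other gives q_A = 41.4909 and q_X = 332/55.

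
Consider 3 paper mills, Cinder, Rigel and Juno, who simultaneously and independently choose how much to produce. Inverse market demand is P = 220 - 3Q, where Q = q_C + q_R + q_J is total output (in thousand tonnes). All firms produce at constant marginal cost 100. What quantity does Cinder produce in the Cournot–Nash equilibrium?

Each firm earns π_i = (220 - 3Q)q_i - 100q_i.
Setting ∂π_i/∂q_i = 0 with rivals' quantities fixed: 120 - 6q_i - 3·Σ_{j≠i} q_j = 0.
With identical firms every q_j equals q_i, so Σ_{j≠i} q_j = 2q_i and 120 = 12q_i, giving q_i = 10.

10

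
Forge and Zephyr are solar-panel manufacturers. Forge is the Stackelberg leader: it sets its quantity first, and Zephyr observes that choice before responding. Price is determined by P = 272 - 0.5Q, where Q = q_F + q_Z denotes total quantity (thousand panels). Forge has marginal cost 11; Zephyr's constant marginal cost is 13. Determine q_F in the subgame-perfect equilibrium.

Solve by backward induction. Given q_F, the follower Zephyr maximises π_Z = (272 - (1/2)q_F - (1/2)q_Z)q_Z - 13q_Z.
Setting the follower's marginal profit to zero, 259 - (1/2)q_F - q_Z = 0, i.e. q_Z = (259 - (1/2)q_F).
Forge substitutes q_Z(q_F) into its own profit: π_F = q_F(272 - (1/2)q_F - (259 - (1/2)q_F)/2) - 11q_F = (285/2 - (1/4)q_F)q_F - 11q_F.
Maximising: ∂π_F/∂q_F = 263/2 - (1/2)q_F = 0, giving q_F = 263.
Then q_Z = (259 - (1/2)·263) = 255/2.

263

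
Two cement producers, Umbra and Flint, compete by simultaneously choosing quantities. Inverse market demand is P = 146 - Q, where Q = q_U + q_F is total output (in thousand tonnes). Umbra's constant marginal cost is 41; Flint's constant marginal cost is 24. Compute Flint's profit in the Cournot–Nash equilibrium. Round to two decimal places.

Umbra's profit: π_U = (146 - Q)q_U - (41q_U). Setting ∂π_U/∂q_U = 0: 105 - 2q_U - (q_F) = 0.
Flint's profit: π_F = (146 - Q)q_F - (24q_F). Setting ∂π_F/∂q_F = 0: 122 - 2q_F - (q_U) = 0.
So q_U = (105 - q_F)/2 and q_F = (122 - q_U)/2.
Substituting one into the other gives q_U = 88/3 and q_F = 139/3.
Price P = 146 - 227/3 = 211/3.
Flint's profit: (211/3 - 24)·(139/3) = 2146.7778.

2146.78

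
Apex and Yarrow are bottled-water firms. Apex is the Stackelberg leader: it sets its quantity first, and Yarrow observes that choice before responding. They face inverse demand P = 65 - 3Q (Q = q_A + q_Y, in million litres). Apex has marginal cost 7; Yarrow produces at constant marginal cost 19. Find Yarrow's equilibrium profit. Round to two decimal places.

The follower Yarrow best-responds to any q_A: π_Y = (65 - 3Q)q_Y - 19q_Y.
∂π_Y/∂q_Y = 46 - 3q_A - 6q_Y = 0 gives the reaction function q_Y = (46 - 3q_A)/6.
The leader anticipates this reaction. Substituting into P = 65 - 3Q gives P = 42 - (3/2)q_A, so π_A = (42 - (3/2)q_A)q_A - 7q_A.
Leader FOC: 35 - 3q_A = 0, so q_A = 35/3.
Then q_Y = (46 - 3·(35/3))/6 = 11/6.
Price P = 65 - 3·(27/2) = 49/2.
Yarrow's profit: (49/2 - 19)·(11/6) = 121/12.

10.08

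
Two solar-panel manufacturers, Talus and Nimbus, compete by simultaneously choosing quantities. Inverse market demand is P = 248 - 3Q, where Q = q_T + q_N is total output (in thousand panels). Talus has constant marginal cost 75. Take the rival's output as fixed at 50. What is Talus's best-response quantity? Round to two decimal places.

3.83

With the rival's output fixed at 50, Talus's profit is π_T = (248 - 3·50 - 3q_T)q_T - (75q_T) = (98 - 3q_T)q_T - (75q_T).
∂π_T/∂q_T = 23 - 6q_T = 0, so q_T = 23/6.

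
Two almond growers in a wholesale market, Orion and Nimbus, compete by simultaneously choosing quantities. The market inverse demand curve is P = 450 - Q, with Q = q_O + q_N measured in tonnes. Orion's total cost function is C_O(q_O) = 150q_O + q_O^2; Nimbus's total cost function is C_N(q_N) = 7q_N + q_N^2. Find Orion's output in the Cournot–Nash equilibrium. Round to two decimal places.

50.47

Orion's profit: π_O = (450 - Q)q_O - (150q_O + q_O²). Setting ∂π_O/∂q_O = 0: 300 - 4q_O - (q_N) = 0.
Nimbus's profit: π_N = (450 - Q)q_N - (7q_N + q_N²). Setting ∂π_N/∂q_N = 0: 443 - 4q_N - (q_O) = 0.
Best responses: q_O = (300 - q_N)/4, q_N = (443 - q_O)/4.
Solving the pair: q_O = 757/15, q_N = 1472/15.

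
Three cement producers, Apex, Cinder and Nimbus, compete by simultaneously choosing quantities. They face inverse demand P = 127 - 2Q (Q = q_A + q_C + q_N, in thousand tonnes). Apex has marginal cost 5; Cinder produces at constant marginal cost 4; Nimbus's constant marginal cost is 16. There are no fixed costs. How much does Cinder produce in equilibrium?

Apex's profit: π_A = (127 - 2Q)q_A - (5q_A). Setting ∂π_A/∂q_A = 0: 122 - 4q_A - 2(q_C + q_N) = 0.
Cinder's first-order condition: 123 - 4q_C - 2(q_A + q_N) = 0.
Nimbus's first-order condition: 111 - 4q_N - 2(q_A + q_C) = 0.
Summing all 3 equations gives 356 − 8Q = 0, hence Q = 89/2.
Back-substituting: q_A = (122 − 89)/2 = 33/2, q_C = (123 − 89)/2 = 17, q_N = (111 − 89)/2 = 11.

17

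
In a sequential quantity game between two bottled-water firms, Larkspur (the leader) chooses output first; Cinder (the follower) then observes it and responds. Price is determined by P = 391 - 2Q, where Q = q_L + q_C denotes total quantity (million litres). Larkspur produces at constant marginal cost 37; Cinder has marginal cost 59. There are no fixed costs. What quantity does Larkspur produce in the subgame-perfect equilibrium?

94

Solve by backward induction. Given q_L, the follower Cinder maximises π_C = (391 - 2q_L - 2q_C)q_C - 59q_C.
∂π_C/∂q_C = 332 - 2q_L - 4q_C = 0 gives the reaction function q_C = (332 - 2q_L)/4.
The leader anticipates this reaction. Substituting into P = 391 - 2Q gives P = 225 - q_L, so π_L = (225 - q_L)q_L - 37q_L.
The leader's first-order condition 188 - 2q_L = 0 yields q_L = 94.
Then q_C = (332 - 2·94)/4 = 36.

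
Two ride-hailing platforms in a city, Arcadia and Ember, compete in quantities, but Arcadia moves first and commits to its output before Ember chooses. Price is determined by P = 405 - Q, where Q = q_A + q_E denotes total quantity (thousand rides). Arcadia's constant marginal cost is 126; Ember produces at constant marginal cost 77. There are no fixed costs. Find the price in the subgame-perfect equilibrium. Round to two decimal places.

183.50

Solve by backward induction. Given q_A, the follower Ember maximises π_E = (405 - q_A - q_E)q_E - 77q_E.
Follower FOC: 328 - q_A - 2q_E = 0, so q_E(q_A) = (328 - q_A)/2.
Arcadia substitutes q_E(q_A) into its own profit: π_A = q_A(405 - q_A - (328 - q_A)/2) - 126q_A = (241 - (1/2)q_A)q_A - 126q_A.
Leader FOC: 115 - q_A = 0, so q_A = 115.
Then q_E = (328 - 115)/2 = 213/2.
Total output Q = 443/2, so price P = 405 - 443/2 = 367/2.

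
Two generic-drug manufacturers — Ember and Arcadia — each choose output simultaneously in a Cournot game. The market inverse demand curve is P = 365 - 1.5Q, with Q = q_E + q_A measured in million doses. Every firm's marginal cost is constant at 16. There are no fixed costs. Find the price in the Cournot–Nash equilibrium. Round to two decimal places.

A representative firm's profit is π_i = q_i(365 - 1.5Q) - 16q_i.
Setting ∂π_i/∂q_i = 0 with rivals' quantities fixed: 349 - 3q_i - (3/2)q_j = 0.
By symmetry each firm produces the same amount; substituting q_j = q_i yields q_i = 349/(9/2) = 698/9.
Total output Q = 1396/9, so price P = 365 - (3/2)·(1396/9) = 397/3.

132.33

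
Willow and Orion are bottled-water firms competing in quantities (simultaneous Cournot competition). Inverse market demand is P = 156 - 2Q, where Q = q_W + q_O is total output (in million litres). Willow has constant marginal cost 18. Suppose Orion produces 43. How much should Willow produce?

With the rival's output fixed at 43, Willow's profit is π_W = (156 - 2·43 - 2q_W)q_W - (18q_W) = (70 - 2q_W)q_W - (18q_W).
∂π_W/∂q_W = 52 - 4q_W = 0, so q_W = 13.

13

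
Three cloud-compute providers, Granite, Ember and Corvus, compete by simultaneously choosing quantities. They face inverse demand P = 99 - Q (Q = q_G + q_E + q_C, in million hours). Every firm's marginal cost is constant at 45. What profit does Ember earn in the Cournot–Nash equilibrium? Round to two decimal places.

Each firm earns π_i = (99 - Q)q_i - 45q_i.
Setting ∂π_i/∂q_i = 0 with rivals' quantities fixed: 54 - 2q_i - Σ_{j≠i} q_j = 0.
With identical firms every q_j equals q_i, so Σ_{j≠i} q_j = 2q_i and 54 = 4q_i, giving q_i = 27/2.
Price P = 99 - 81/2 = 117/2.
Ember's profit: (117/2 - 45)·(27/2) = 729/4.

182.25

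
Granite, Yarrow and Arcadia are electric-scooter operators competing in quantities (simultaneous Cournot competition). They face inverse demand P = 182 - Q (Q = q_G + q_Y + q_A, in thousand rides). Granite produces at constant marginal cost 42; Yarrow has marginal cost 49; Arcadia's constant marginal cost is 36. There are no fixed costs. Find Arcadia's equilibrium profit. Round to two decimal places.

1701.56

Granite's profit: π_G = (182 - Q)q_G - (42q_G). Setting ∂π_G/∂q_G = 0: 140 - 2q_G - (q_Y + q_A) = 0.
Yarrow's first-order condition: 133 - 2q_Y - (q_G + q_A) = 0.
Arcadia's profit: π_A = (182 - Q)q_A - (36q_A). Setting ∂π_A/∂q_A = 0: 146 - 2q_A - (q_G + q_Y) = 0.
Adding the 3 conditions: 419 − 2Q − 2Q = 0, i.e. Q = 419/4.
Back-substituting: q_G = (140 − 419/4) = 141/4, q_Y = (133 − 419/4) = 113/4, q_A = (146 − 419/4) = 165/4.
Price P = 182 - 419/4 = 309/4.
Arcadia's profit: (309/4 - 36)·(165/4) = 1701.5625.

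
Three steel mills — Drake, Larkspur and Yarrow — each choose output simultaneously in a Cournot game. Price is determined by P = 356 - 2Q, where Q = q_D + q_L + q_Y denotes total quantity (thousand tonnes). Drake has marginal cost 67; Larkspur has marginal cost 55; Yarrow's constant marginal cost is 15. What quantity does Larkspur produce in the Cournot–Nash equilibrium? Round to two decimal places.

34.13

Drake's profit: π_D = (356 - 2Q)q_D - (67q_D). Setting ∂π_D/∂q_D = 0: 289 - 4q_D - 2(q_L + q_Y) = 0.
Larkspur's first-order condition: 301 - 4q_L - 2(q_D + q_Y) = 0.
Yarrow's first-order condition: 341 - 4q_Y - 2(q_D + q_L) = 0.
Adding the 3 conditions: 931 − 4Q − 4Q = 0, i.e. Q = 931/8.
Back-substituting: q_D = (289 − 931/4)/2 = 225/8, q_L = (301 − 931/4)/2 = 273/8, q_Y = (341 − 931/4)/2 = 433/8.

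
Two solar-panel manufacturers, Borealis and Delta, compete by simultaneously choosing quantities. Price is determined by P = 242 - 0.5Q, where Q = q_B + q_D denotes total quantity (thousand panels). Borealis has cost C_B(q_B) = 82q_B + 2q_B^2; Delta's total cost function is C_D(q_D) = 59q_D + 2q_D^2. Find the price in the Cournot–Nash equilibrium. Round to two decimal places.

210.82

Borealis's profit: π_B = (242 - 0.5Q)q_B - (82q_B + 2q_B²). Setting ∂π_B/∂q_B = 0: 160 - 5q_B - (1/2)(q_D) = 0.
Delta's first-order condition: 183 - 5q_D - (1/2)(q_B) = 0.
Rearranging gives the reaction functions q_B = (160 - (1/2)q_D)/5 and q_D = (183 - (1/2)q_B)/5.
Substituting one into the other gives q_B = 28.6263 and q_D = 33.7374.
Total output Q = 686/11, so price P = 242 - (1/2)·(686/11) = 210.8182.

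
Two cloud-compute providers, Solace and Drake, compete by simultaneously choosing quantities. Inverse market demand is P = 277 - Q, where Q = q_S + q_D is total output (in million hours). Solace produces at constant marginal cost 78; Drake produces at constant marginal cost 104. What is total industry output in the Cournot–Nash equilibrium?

124

Solace's profit: π_S = (277 - Q)q_S - (78q_S). Setting ∂π_S/∂q_S = 0: 199 - 2q_S - (q_D) = 0.
Drake's profit: π_D = (277 - Q)q_D - (104q_D). Setting ∂π_D/∂q_D = 0: 173 - 2q_D - (q_S) = 0.
Rearranging gives the reaction functions q_S = (199 - q_D)/2 and q_D = (173 - q_S)/2.
Solving the pair: q_S = 75, q_D = 49.
Total output Q = 75 + 49 = 124.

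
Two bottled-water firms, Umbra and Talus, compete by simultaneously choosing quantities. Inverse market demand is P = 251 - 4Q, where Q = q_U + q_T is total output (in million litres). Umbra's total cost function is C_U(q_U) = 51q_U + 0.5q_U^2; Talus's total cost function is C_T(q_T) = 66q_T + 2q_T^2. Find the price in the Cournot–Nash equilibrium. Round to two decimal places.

Umbra's profit: π_U = (251 - 4Q)q_U - (51q_U + (1/2)q_U²). Setting ∂π_U/∂q_U = 0: 200 - 9q_U - 4(q_T) = 0.
Talus's first-order condition: 185 - 12q_T - 4(q_U) = 0.
So q_U = (200 - 4q_T)/9 and q_T = (185 - 4q_U)/12.
Solving the pair: q_U = 415/23, q_T = 865/92.
Total output Q = 27.4457, so price P = 251 - 4·27.4457 = 141.2174.

141.22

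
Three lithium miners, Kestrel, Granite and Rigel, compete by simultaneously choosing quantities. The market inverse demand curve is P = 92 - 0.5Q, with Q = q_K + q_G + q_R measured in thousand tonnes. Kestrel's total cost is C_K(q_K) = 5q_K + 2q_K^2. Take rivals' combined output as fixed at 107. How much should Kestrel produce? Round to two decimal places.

6.70

With rivals' combined output fixed at 107, Kestrel's profit is π_K = (92 - (1/2)·107 - (1/2)q_K)q_K - (5q_K + 2q_K²) = (77/2 - (1/2)q_K)q_K - (5q_K + 2q_K²).
∂π_K/∂q_K = 67/2 - 5q_K = 0, so q_K = 67/10.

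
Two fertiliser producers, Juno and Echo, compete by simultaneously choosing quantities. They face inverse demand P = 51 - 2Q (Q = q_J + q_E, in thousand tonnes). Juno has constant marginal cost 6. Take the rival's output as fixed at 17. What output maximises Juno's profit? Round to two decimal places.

With the rival's output fixed at 17, Juno's profit is π_J = (51 - 2·17 - 2q_J)q_J - (6q_J) = (17 - 2q_J)q_J - (6q_J).
∂π_J/∂q_J = 11 - 4q_J = 0, so q_J = 11/4.

2.75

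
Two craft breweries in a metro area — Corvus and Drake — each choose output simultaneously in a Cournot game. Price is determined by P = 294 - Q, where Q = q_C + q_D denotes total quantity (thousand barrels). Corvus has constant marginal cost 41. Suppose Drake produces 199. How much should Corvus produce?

27

With the rival's output fixed at 199, Corvus's profit is π_C = (294 - 199 - q_C)q_C - (41q_C) = (95 - q_C)q_C - (41q_C).
∂π_C/∂q_C = 54 - 2q_C = 0, so q_C = 27.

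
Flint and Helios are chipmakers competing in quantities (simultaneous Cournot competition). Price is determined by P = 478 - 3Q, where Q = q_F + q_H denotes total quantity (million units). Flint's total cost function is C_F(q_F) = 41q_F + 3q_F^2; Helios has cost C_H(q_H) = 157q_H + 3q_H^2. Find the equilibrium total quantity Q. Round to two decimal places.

50.53

Flint's profit: π_F = (478 - 3Q)q_F - (41q_F + 3q_F²). Setting ∂π_F/∂q_F = 0: 437 - 12q_F - 3(q_H) = 0.
Helios's profit: π_H = (478 - 3Q)q_H - (157q_H + 3q_H²). Setting ∂π_H/∂q_H = 0: 321 - 12q_H - 3(q_F) = 0.
So q_F = (437 - 3q_H)/12 and q_H = (321 - 3q_F)/12.
Solving the pair: q_F = 1427/45, q_H = 847/45.
Total output Q = 1427/45 + 847/45 = 758/15.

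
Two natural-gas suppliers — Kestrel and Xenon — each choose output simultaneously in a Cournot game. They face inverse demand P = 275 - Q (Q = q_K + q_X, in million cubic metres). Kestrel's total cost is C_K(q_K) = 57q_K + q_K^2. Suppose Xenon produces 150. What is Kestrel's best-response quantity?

With the rival's output fixed at 150, Kestrel's profit is π_K = (275 - 150 - q_K)q_K - (57q_K + q_K²) = (125 - q_K)q_K - (57q_K + q_K²).
∂π_K/∂q_K = 68 - 4q_K = 0, so q_K = 17.

17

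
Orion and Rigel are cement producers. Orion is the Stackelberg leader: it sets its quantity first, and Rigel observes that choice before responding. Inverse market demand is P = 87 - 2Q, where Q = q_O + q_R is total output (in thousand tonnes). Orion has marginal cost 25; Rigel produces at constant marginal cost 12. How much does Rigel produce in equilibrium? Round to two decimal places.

The follower Rigel best-responds to any q_O: π_R = (87 - 2Q)q_R - 12q_R.
Setting the follower's marginal profit to zero, 75 - 2q_O - 4q_R = 0, i.e. q_R = (75 - 2q_O)/4.
Orion substitutes q_R(q_O) into its own profit: π_O = q_O(87 - 2q_O - (75 - 2q_O)/2) - 25q_O = (99/2 - q_O)q_O - 25q_O.
Maximising: ∂π_O/∂q_O = 49/2 - 2q_O = 0, giving q_O = 49/4.
Then q_R = (75 - 2·(49/4))/4 = 101/8.

12.63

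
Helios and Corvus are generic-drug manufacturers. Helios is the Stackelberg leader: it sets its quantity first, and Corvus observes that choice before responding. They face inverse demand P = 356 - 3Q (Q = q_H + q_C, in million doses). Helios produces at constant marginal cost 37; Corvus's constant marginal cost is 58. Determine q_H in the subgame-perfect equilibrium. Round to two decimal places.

Solve by backward induction. Given q_H, the follower Corvus maximises π_C = (356 - 3q_H - 3q_C)q_C - 58q_C.
Setting the follower's marginal profit to zero, 298 - 3q_H - 6q_C = 0, i.e. q_C = (298 - 3q_H)/6.
The leader anticipates this reaction. Substituting into P = 356 - 3Q gives P = 207 - (3/2)q_H, so π_H = (207 - (3/2)q_H)q_H - 37q_H.
Leader FOC: 170 - 3q_H = 0, so q_H = 170/3.
Then q_C = (298 - 3·(170/3))/6 = 64/3.

56.67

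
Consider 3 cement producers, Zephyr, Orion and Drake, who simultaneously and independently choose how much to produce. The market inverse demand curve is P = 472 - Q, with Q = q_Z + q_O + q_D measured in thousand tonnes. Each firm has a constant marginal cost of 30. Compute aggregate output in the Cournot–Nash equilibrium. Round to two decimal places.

331.50

A representative firm's profit is π_i = q_i(472 - Q) - 30q_i.
Setting ∂π_i/∂q_i = 0 with rivals' quantities fixed: 442 - 2q_i - Σ_{j≠i} q_j = 0.
By symmetry each firm produces the same amount; substituting Σ_{j≠i} q_j = 2q_i yields q_i = 442/4 = 221/2.
Total output Q = 221/2 + 221/2 + 221/2 = 663/2.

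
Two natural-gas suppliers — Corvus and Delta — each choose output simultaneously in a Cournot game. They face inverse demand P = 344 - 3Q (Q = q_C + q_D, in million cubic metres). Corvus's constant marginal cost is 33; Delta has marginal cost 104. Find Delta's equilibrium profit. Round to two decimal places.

Corvus's profit: π_C = (344 - 3Q)q_C - (33q_C). Setting ∂π_C/∂q_C = 0: 311 - 6q_C - 3(q_D) = 0.
Delta's first-order condition: 240 - 6q_D - 3(q_C) = 0.
Best responses: q_C = (311 - 3q_D)/6, q_D = (240 - 3q_C)/6.
Substituting one into the other gives q_C = 382/9 and q_D = 169/9.
Price P = 344 - 3·(551/9) = 481/3.
Delta's profit: (481/3 - 104)·(169/9) = 1057.8148.

1057.81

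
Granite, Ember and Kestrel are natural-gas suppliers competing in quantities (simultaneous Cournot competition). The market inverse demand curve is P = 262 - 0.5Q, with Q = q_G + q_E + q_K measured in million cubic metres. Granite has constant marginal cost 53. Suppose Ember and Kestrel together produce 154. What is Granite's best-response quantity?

With rivals' combined output fixed at 154, Granite's profit is π_G = (262 - (1/2)·154 - (1/2)q_G)q_G - (53q_G) = (185 - (1/2)q_G)q_G - (53q_G).
∂π_G/∂q_G = 132 - q_G = 0, so q_G = 132.

132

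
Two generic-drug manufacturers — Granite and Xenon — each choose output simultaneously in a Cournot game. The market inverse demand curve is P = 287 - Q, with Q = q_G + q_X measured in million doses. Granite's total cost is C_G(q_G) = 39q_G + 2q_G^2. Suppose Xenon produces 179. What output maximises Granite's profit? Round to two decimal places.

With the rival's output fixed at 179, Granite's profit is π_G = (287 - 179 - q_G)q_G - (39q_G + 2q_G²) = (108 - q_G)q_G - (39q_G + 2q_G²).
∂π_G/∂q_G = 69 - 6q_G = 0, so q_G = 23/2.

11.50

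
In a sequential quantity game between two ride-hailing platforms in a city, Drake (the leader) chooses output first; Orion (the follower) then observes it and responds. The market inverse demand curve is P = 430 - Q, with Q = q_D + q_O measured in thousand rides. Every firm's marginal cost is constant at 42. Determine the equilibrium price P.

139

Solve by backward induction. Given q_D, the follower Orion maximises π_O = (430 - q_D - q_O)q_O - 42q_O.
∂π_O/∂q_O = 388 - q_D - 2q_O = 0 gives the reaction function q_O = (388 - q_D)/2.
Drake substitutes q_O(q_D) into its own profit: π_D = q_D(430 - q_D - (388 - q_D)/2) - 42q_D = (236 - (1/2)q_D)q_D - 42q_D.
The leader's first-order condition 194 - q_D = 0 yields q_D = 194.
Then q_O = (388 - 194)/2 = 97.
Total output Q = 291, so price P = 430 - 291 = 139.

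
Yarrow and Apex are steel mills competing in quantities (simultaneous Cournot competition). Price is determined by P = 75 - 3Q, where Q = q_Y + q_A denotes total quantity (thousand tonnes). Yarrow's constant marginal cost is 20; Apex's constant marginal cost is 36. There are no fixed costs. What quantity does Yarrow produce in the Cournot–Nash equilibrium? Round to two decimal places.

Yarrow's profit: π_Y = (75 - 3Q)q_Y - (20q_Y). Setting ∂π_Y/∂q_Y = 0: 55 - 6q_Y - 3(q_A) = 0.
Apex's first-order condition: 39 - 6q_A - 3(q_Y) = 0.
Best responses: q_Y = (55 - 3q_A)/6, q_A = (39 - 3q_Y)/6.
Solving the pair: q_Y = 71/9, q_A = 23/9.

7.89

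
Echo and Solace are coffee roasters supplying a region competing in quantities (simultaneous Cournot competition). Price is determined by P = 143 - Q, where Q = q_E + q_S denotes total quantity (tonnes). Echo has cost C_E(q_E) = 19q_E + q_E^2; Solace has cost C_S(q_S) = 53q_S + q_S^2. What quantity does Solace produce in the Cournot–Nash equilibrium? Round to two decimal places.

15.73

Echo's profit: π_E = (143 - Q)q_E - (19q_E + q_E²). Setting ∂π_E/∂q_E = 0: 124 - 4q_E - (q_S) = 0.
Solace's profit: π_S = (143 - Q)q_S - (53q_S + q_S²). Setting ∂π_S/∂q_S = 0: 90 - 4q_S - (q_E) = 0.
Best responses: q_E = (124 - q_S)/4, q_S = (90 - q_E)/4.
Substituting one into the other gives q_E = 406/15 and q_S = 236/15.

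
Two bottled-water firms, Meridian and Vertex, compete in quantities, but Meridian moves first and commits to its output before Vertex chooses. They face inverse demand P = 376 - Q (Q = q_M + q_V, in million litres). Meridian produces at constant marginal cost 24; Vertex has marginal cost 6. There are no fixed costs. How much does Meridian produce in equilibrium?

Solve by backward induction. Given q_M, the follower Vertex maximises π_V = (376 - q_M - q_V)q_V - 6q_V.
Follower FOC: 370 - q_M - 2q_V = 0, so q_V(q_M) = (370 - q_M)/2.
The leader anticipates this reaction. Substituting into P = 376 - Q gives P = 191 - (1/2)q_M, so π_M = (191 - (1/2)q_M)q_M - 24q_M.
Leader FOC: 167 - q_M = 0, so q_M = 167.
Then q_V = (370 - 167)/2 = 203/2.

167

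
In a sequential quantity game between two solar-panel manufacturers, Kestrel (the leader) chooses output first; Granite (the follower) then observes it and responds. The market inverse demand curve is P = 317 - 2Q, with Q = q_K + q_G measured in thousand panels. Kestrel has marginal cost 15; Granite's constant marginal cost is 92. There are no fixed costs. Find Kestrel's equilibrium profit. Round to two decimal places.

Solve by backward induction. Given q_K, the follower Granite maximises π_G = (317 - 2q_K - 2q_G)q_G - 92q_G.
Follower FOC: 225 - 2q_K - 4q_G = 0, so q_G(q_K) = (225 - 2q_K)/4.
The leader anticipates this reaction. Substituting into P = 317 - 2Q gives P = 409/2 - q_K, so π_K = (409/2 - q_K)q_K - 15q_K.
The leader's first-order condition 379/2 - 2q_K = 0 yields q_K = 379/4.
Then q_G = (225 - 2·(379/4))/4 = 71/8.
Price P = 317 - 2·(829/8) = 439/4.
Kestrel's profit: (439/4 - 15)·(379/4) = 8977.5625.

8977.56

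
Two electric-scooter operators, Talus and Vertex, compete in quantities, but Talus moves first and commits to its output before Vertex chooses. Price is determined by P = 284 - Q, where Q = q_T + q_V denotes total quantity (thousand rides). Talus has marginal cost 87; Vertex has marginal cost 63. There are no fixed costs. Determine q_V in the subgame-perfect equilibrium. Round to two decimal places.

67.25

Solve by backward induction. Given q_T, the follower Vertex maximises π_V = (284 - q_T - q_V)q_V - 63q_V.
Follower FOC: 221 - q_T - 2q_V = 0, so q_V(q_T) = (221 - q_T)/2.
The leader anticipates this reaction. Substituting into P = 284 - Q gives P = 347/2 - (1/2)q_T, so π_T = (347/2 - (1/2)q_T)q_T - 87q_T.
Maximising: ∂π_T/∂q_T = 173/2 - q_T = 0, giving q_T = 173/2.
Then q_V = (221 - 173/2)/2 = 269/4.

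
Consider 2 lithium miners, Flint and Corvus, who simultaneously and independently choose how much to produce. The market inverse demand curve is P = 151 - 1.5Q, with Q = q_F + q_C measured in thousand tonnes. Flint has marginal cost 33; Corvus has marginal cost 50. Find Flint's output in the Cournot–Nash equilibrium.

30

Flint's profit: π_F = (151 - 1.5Q)q_F - (33q_F). Setting ∂π_F/∂q_F = 0: 118 - 3q_F - (3/2)(q_C) = 0.
Corvus's profit: π_C = (151 - 1.5Q)q_C - (50q_C). Setting ∂π_C/∂q_C = 0: 101 - 3q_C - (3/2)(q_F) = 0.
Best responses: q_F = (118 - (3/2)q_C)/3, q_C = (101 - (3/2)q_F)/3.
Substituting one into the other gives q_F = 30 and q_C = 56/3.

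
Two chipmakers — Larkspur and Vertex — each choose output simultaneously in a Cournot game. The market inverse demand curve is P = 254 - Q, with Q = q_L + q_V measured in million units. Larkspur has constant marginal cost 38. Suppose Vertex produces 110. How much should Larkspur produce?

53

With the rival's output fixed at 110, Larkspur's profit is π_L = (254 - 110 - q_L)q_L - (38q_L) = (144 - q_L)q_L - (38q_L).
∂π_L/∂q_L = 106 - 2q_L = 0, so q_L = 53.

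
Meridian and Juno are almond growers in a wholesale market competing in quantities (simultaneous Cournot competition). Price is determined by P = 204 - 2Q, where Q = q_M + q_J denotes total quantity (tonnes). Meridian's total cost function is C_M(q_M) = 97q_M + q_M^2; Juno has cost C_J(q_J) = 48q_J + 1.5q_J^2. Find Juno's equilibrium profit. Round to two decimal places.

1263.50

Meridian's profit: π_M = (204 - 2Q)q_M - (97q_M + q_M²). Setting ∂π_M/∂q_M = 0: 107 - 6q_M - 2(q_J) = 0.
Juno's profit: π_J = (204 - 2Q)q_J - (48q_J + (3/2)q_J²). Setting ∂π_J/∂q_J = 0: 156 - 7q_J - 2(q_M) = 0.
Best responses: q_M = (107 - 2q_J)/6, q_J = (156 - 2q_M)/7.
Substituting one into the other gives q_M = 23/2 and q_J = 19.
Price P = 204 - 2·(61/2) = 143.
Juno's profit: 143·19 - 48·19 - (3/2)·19² = 1263.5000.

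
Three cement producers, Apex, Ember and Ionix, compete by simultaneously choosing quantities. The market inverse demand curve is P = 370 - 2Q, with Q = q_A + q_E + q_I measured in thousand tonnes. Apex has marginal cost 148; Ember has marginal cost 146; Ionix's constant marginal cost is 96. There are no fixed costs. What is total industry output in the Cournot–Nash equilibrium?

Apex's profit: π_A = (370 - 2Q)q_A - (148q_A). Setting ∂π_A/∂q_A = 0: 222 - 4q_A - 2(q_E + q_I) = 0.
Ember's first-order condition: 224 - 4q_E - 2(q_A + q_I) = 0.
Ionix's profit: π_I = (370 - 2Q)q_I - (96q_I). Setting ∂π_I/∂q_I = 0: 274 - 4q_I - 2(q_A + q_E) = 0.
Adding the 3 first-order conditions: 720 − 8Q = 0, so Q = 90.
Back-substituting: q_A = (222 − 180)/2 = 21, q_E = (224 − 180)/2 = 22, q_I = (274 − 180)/2 = 47.
Total output Q = 21 + 22 + 47 = 90.

90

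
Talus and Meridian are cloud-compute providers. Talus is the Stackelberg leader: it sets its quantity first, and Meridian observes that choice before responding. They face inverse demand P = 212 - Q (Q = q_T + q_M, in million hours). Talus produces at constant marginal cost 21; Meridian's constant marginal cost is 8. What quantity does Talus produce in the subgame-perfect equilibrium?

Solve by backward induction. Given q_T, the follower Meridian maximises π_M = (212 - q_T - q_M)q_M - 8q_M.
Setting the follower's marginal profit to zero, 204 - q_T - 2q_M = 0, i.e. q_M = (204 - q_T)/2.
Talus substitutes q_M(q_T) into its own profit: π_T = q_T(212 - q_T - (204 - q_T)/2) - 21q_T = (110 - (1/2)q_T)q_T - 21q_T.
The leader's first-order condition 89 - q_T = 0 yields q_T = 89.
Then q_M = (204 - 89)/2 = 115/2.

89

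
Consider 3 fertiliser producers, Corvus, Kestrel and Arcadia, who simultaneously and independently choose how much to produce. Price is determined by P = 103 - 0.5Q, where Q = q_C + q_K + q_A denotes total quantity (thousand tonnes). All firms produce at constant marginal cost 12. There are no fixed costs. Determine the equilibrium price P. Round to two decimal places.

34.75

Each firm earns π_i = (103 - 0.5Q)q_i - 12q_i.
Setting ∂π_i/∂q_i = 0 with rivals' quantities fixed: 91 - q_i - (1/2)·Σ_{j≠i} q_j = 0.
By symmetry each firm produces the same amount; substituting Σ_{j≠i} q_j = 2q_i yields q_i = 91/2.
Total output Q = 273/2, so price P = 103 - (1/2)·(273/2) = 139/4.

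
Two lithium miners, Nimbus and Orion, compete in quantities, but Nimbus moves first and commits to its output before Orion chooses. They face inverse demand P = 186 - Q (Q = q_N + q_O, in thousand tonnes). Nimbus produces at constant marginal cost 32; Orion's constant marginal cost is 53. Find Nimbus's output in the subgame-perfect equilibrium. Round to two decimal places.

Solve by backward induction. Given q_N, the follower Orion maximises π_O = (186 - q_N - q_O)q_O - 53q_O.
Setting the follower's marginal profit to zero, 133 - q_N - 2q_O = 0, i.e. q_O = (133 - q_N)/2.
Nimbus substitutes q_O(q_N) into its own profit: π_N = q_N(186 - q_N - (133 - q_N)/2) - 32q_N = (239/2 - (1/2)q_N)q_N - 32q_N.
Leader FOC: 175/2 - q_N = 0, so q_N = 175/2.
Then q_O = (133 - 175/2)/2 = 91/4.

87.50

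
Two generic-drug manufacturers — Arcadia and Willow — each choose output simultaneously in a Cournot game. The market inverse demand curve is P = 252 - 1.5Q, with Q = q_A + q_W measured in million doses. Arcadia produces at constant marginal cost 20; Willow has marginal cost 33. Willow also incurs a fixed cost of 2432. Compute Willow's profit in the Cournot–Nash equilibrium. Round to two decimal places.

711.41

Arcadia's profit: π_A = (252 - 1.5Q)q_A - (20q_A). Setting ∂π_A/∂q_A = 0: 232 - 3q_A - (3/2)(q_W) = 0.
Willow's profit: π_W = (252 - 1.5Q)q_W - (33q_W). Setting ∂π_W/∂q_W = 0: 219 - 3q_W - (3/2)(q_A) = 0.
Best responses: q_A = (232 - (3/2)q_W)/3, q_W = (219 - (3/2)q_A)/3.
Substituting one into the other gives q_A = 490/9 and q_W = 412/9.
Price P = 252 - (3/2)·(902/9) = 305/3.
Willow's profit: (305/3 - 33)·(412/9) - 2432 = 711.4074.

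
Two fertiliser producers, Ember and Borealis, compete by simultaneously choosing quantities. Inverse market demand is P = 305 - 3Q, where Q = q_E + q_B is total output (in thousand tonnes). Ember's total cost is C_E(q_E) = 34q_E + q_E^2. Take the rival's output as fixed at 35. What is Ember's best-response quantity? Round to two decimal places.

20.75

With the rival's output fixed at 35, Ember's profit is π_E = (305 - 3·35 - 3q_E)q_E - (34q_E + q_E²) = (200 - 3q_E)q_E - (34q_E + q_E²).
∂π_E/∂q_E = 166 - 8q_E = 0, so q_E = 83/4.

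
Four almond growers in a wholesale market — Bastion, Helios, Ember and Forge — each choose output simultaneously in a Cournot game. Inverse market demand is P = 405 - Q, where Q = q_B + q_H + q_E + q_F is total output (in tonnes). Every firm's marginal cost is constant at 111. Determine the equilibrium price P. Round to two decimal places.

Each firm earns π_i = (405 - Q)q_i - 111q_i.
First-order condition (treating rivals' output as given): 294 - 2q_i - Σ_{j≠i} q_j = 0.
With identical firms every q_j equals q_i, so Σ_{j≠i} q_j = 3q_i and 294 = 5q_i, giving q_i = 294/5.
Total output Q = 1176/5, so price P = 405 - 1176/5 = 849/5.

169.80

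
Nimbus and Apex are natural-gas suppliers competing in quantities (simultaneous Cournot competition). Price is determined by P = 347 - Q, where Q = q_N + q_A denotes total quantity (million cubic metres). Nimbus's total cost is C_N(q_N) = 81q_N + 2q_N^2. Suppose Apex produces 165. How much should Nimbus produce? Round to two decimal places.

16.83

With the rival's output fixed at 165, Nimbus's profit is π_N = (347 - 165 - q_N)q_N - (81q_N + 2q_N²) = (182 - q_N)q_N - (81q_N + 2q_N²).
∂π_N/∂q_N = 101 - 6q_N = 0, so q_N = 101/6.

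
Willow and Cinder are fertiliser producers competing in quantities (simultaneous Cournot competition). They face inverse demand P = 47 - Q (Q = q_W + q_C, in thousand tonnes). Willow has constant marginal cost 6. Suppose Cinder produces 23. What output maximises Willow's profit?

9

With the rival's output fixed at 23, Willow's profit is π_W = (47 - 23 - q_W)q_W - (6q_W) = (24 - q_W)q_W - (6q_W).
∂π_W/∂q_W = 18 - 2q_W = 0, so q_W = 9.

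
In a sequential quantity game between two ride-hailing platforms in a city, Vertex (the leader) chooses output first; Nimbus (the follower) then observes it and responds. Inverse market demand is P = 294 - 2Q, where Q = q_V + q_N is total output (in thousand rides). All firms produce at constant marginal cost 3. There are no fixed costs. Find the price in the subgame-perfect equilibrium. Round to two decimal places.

75.75

Solve by backward induction. Given q_V, the follower Nimbus maximises π_N = (294 - 2q_V - 2q_N)q_N - 3q_N.
Setting the follower's marginal profit to zero, 291 - 2q_V - 4q_N = 0, i.e. q_N = (291 - 2q_V)/4.
Vertex substitutes q_N(q_V) into its own profit: π_V = q_V(294 - 2q_V - (291 - 2q_V)/2) - 3q_V = (297/2 - q_V)q_V - 3q_V.
Maximising: ∂π_V/∂q_V = 291/2 - 2q_V = 0, giving q_V = 291/4.
Then q_N = (291 - 2·(291/4))/4 = 291/8.
Total output Q = 873/8, so price P = 294 - 2·(873/8) = 303/4.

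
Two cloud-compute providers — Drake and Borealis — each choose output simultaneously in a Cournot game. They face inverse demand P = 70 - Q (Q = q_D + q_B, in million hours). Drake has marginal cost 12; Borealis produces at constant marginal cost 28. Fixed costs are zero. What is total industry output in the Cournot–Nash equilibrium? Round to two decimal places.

33.33

Drake's profit: π_D = (70 - Q)q_D - (12q_D). Setting ∂π_D/∂q_D = 0: 58 - 2q_D - (q_B) = 0.
Borealis's profit: π_B = (70 - Q)q_B - (28q_B). Setting ∂π_B/∂q_B = 0: 42 - 2q_B - (q_D) = 0.
Rearranging gives the reaction functions q_D = (58 - q_B)/2 and q_B = (42 - q_D)/2.
Substituting one into the other gives q_D = 74/3 and q_B = 26/3.
Total output Q = 74/3 + 26/3 = 100/3.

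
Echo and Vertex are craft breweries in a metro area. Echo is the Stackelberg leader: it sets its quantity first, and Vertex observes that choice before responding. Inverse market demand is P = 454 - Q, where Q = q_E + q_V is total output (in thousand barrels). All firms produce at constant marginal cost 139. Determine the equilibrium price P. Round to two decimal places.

217.75

Solve by backward induction. Given q_E, the follower Vertex maximises π_V = (454 - q_E - q_V)q_V - 139q_V.
Setting the follower's marginal profit to zero, 315 - q_E - 2q_V = 0, i.e. q_V = (315 - q_E)/2.
Echo substitutes q_V(q_E) into its own profit: π_E = q_E(454 - q_E - (315 - q_E)/2) - 139q_E = (593/2 - (1/2)q_E)q_E - 139q_E.
Leader FOC: 315/2 - q_E = 0, so q_E = 315/2.
Then q_V = (315 - 315/2)/2 = 315/4.
Total output Q = 945/4, so price P = 454 - 945/4 = 871/4.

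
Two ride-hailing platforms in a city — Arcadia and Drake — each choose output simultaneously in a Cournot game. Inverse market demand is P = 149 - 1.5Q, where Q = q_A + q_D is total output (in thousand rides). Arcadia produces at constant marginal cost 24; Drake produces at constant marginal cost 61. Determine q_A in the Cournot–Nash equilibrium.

Arcadia's profit: π_A = (149 - 1.5Q)q_A - (24q_A). Setting ∂π_A/∂q_A = 0: 125 - 3q_A - (3/2)(q_D) = 0.
Drake's profit: π_D = (149 - 1.5Q)q_D - (61q_D). Setting ∂π_D/∂q_D = 0: 88 - 3q_D - (3/2)(q_A) = 0.
So q_A = (125 - (3/2)q_D)/3 and q_D = (88 - (3/2)q_A)/3.
Solving the pair: q_A = 36, q_D = 34/3.

36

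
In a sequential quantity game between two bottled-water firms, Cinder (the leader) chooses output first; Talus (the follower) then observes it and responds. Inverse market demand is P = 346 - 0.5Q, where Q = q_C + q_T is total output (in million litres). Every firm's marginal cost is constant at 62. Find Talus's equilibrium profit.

10082

The follower Talus best-responds to any q_C: π_T = (346 - 0.5Q)q_T - 62q_T.
Setting the follower's marginal profit to zero, 284 - (1/2)q_C - q_T = 0, i.e. q_T = (284 - (1/2)q_C).
The leader anticipates this reaction. Substituting into P = 346 - 0.5Q gives P = 204 - (1/4)q_C, so π_C = (204 - (1/4)q_C)q_C - 62q_C.
The leader's first-order condition 142 - (1/2)q_C = 0 yields q_C = 284.
Then q_T = (284 - (1/2)·284) = 142.
Price P = 346 - (1/2)·426 = 133.
Talus's profit: (133 - 62)·142 = 10082.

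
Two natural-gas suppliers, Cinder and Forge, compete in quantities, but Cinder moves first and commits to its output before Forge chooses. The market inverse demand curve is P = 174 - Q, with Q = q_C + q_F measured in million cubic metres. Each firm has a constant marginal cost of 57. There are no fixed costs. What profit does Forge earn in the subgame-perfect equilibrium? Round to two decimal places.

Solve by backward induction. Given q_C, the follower Forge maximises π_F = (174 - q_C - q_F)q_F - 57q_F.
Follower FOC: 117 - q_C - 2q_F = 0, so q_F(q_C) = (117 - q_C)/2.
Cinder substitutes q_F(q_C) into its own profit: π_C = q_C(174 - q_C - (117 - q_C)/2) - 57q_C = (231/2 - (1/2)q_C)q_C - 57q_C.
Leader FOC: 117/2 - q_C = 0, so q_C = 117/2.
Then q_F = (117 - 117/2)/2 = 117/4.
Price P = 174 - 351/4 = 345/4.
Forge's profit: (345/4 - 57)·(117/4) = 855.5625.

855.56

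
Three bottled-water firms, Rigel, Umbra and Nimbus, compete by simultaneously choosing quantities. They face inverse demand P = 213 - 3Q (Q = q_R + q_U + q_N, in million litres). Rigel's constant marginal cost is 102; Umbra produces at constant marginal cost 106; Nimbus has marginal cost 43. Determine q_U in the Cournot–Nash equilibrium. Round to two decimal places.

3.33

Rigel's profit: π_R = (213 - 3Q)q_R - (102q_R). Setting ∂π_R/∂q_R = 0: 111 - 6q_R - 3(q_U + q_N) = 0.
Umbra's profit: π_U = (213 - 3Q)q_U - (106q_U). Setting ∂π_U/∂q_U = 0: 107 - 6q_U - 3(q_R + q_N) = 0.
Nimbus's profit: π_N = (213 - 3Q)q_N - (43q_N). Setting ∂π_N/∂q_N = 0: 170 - 6q_N - 3(q_R + q_U) = 0.
Summing all 3 equations gives 388 − 12Q = 0, hence Q = 97/3.
Back-substituting: q_R = (111 − 97)/3 = 14/3, q_U = (107 − 97)/3 = 10/3, q_N = (170 − 97)/3 = 73/3.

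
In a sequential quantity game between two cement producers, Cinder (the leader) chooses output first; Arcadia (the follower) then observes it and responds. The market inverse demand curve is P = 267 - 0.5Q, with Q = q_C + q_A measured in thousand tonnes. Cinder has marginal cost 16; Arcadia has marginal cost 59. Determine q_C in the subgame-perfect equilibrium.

294

The follower Arcadia best-responds to any q_C: π_A = (267 - 0.5Q)q_A - 59q_A.
Setting the follower's marginal profit to zero, 208 - (1/2)q_C - q_A = 0, i.e. q_A = (208 - (1/2)q_C).
Cinder substitutes q_A(q_C) into its own profit: π_C = q_C(267 - (1/2)q_C - (208 - (1/2)q_C)/2) - 16q_C = (163 - (1/4)q_C)q_C - 16q_C.
Leader FOC: 147 - (1/2)q_C = 0, so q_C = 294.
Then q_A = (208 - (1/2)·294) = 61.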